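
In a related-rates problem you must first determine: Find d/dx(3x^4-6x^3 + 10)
Power rule: d/dx(ax^n)=n·a·x^(n-1)
Term by term: 12·x^3-18·x^2

Answer: 12x^3-18x^2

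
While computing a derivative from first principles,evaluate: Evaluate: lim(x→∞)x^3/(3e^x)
Apply L'Hôpital 3 times (∞/∞ each time):
Eventually get 3!/(3e^x) → 0

Answer: 0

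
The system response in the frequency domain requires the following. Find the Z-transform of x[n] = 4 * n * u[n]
Z{n*u[n]} = z/(z-1)^2
By linearity: Z{4*n*u[n]} = 4z/(z-1)^2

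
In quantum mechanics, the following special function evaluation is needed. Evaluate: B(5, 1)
B(x,y) = Γ(x)Γ(y)/Γ(x+y) = (x-1)!(y-1)!/(x+y-1)!
B(5,1) = 4!·0!/5! = 1/5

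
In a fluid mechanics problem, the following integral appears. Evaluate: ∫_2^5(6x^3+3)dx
Step 1: Find antiderivative F(x)=(3/2)x^4+3x
Step 2: F(5) - F(2)=1905/2 - (30)=1845/2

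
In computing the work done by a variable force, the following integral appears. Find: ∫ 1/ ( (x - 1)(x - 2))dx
Partial fractions: 1/((x-1)(x-2))=A/(x-1)+B/(x-2)
A=-1, B=1
∫ [-1· 1/(x-1)+1· 1/(x-2)] dx
=(1)[ln|x-2| - ln|x-1|]+C

Answer: ln|(x-2)/(x-1)|+C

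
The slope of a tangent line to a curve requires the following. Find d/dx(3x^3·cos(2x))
Product rule: (fg)'=f'g + fg'
f=3x^3, f'=9x^2
g=cos(2x), g'=-2·sin(2x)

Answer: 9x^2·cos(2x) - 6x^3·sin(2x)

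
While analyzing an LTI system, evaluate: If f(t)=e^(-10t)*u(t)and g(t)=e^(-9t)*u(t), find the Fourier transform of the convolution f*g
By the convolution theorem: F{f*g}=F(omega)*G(omega)
F(omega)=1/(10 + j*omega), G(omega)=1/(9 + j*omega)
F{f*g}=1/((10 + j*omega)(9 + j*omega))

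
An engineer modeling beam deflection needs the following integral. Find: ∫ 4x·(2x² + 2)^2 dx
Let u = 2x²+2, du = 4x dx
∫ u^2 du = u^3/3+C

Answer: (2x²+2)^3/3+C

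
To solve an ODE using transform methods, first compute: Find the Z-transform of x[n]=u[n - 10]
Using the time-shift property: Z{u[n-10]} = z^(-10)*z/(z-1)
= z^(-9)/(z-1)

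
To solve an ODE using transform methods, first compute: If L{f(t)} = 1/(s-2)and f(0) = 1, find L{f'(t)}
L{f'(t)} = s·F(s) - f(0) = s/(s-2)-1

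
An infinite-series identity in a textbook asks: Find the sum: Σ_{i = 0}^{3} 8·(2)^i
Geometric series: S = a(1 - r^n)/(1 - r)
a = 8, r = 2, n = 4
S = 8(1 - 16)/-1 = 120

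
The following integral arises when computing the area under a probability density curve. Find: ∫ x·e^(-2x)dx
Integration by parts: u=x, dv=e^(-2x) dx
du=dx, v=e^(-2x)/(-2)
=x·e^(-2x)/(-2) - ∫ e^(-2x)/(-2) dx
=x·e^(-2x)/(-2) - e^(-2x)/4+C

Answer: e^(-2x)(x/(-2)-1/4)+C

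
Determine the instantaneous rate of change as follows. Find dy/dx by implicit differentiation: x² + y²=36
Differentiate both sides: 2x + 2y·(dy/dx)=0
Solve: dy/dx=-2x/(2y)=-x/y

Answer: dy/dx=-x/y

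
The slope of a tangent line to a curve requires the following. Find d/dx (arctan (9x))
d/dx[arctan(u)]=u'/(1 + u²), u=9x, u'=9

Answer: 9/(1 + 81x²)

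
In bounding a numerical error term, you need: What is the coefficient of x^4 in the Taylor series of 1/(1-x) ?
1/(1-x)=Σ x^n for |x|<1
All coefficients are 1

Answer: 1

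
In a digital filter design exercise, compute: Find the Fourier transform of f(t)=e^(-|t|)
Using the standard pair: F{e^(-a|t|)} = 2a/(a^2+omega^2)
With a = 1: F(omega) = 2/(1+omega^2)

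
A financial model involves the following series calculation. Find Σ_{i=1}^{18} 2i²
=2·n(n + 1)(2n + 1)/6=2·18·19·37/6=4218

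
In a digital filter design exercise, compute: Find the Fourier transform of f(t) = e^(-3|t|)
Using the standard pair: F{e^(-a|t|)}=2a/(a^2+omega^2)
With a=3: F(omega)=6/(9+omega^2)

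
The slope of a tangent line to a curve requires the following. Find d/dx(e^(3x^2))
Chain rule: d/dx[e^u]=e^u · u' where u=3x^2
u'=6x

Answer: 6x·e^(3x^2)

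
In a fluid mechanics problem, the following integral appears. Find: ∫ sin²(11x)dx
Using identity sin²(u)=(1 - cos(2u))/2:
∫ (1 - cos(22x))/2 dx=x/2 - sin(22x)/44 + C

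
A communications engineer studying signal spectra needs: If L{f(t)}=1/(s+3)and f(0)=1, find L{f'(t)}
L{f'(t)} = s·F(s) - f(0) = s/(s + 3) - 1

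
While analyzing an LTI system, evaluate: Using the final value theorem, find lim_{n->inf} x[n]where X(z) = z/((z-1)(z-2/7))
Final value theorem: lim x[n] = lim_{z->1} (z-1) * X(z)
(z-1) * X(z) = z/(z-2/7)
As z->1: 1/(1-2/7) = 1/(5/7) = 7/5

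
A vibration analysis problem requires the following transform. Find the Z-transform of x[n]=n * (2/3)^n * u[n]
Using the property Z{n*a^n*u[n]} = az/(z-a)^2
With a = 2/3: X(z) = (2/3)z/(z - 2/3)^2, |z| > 2/3

Answer: (2/3)z/(z - 2/3)^2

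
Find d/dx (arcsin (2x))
d/dx[arcsin(u)]=u'/√(1-u²), u=2x, u'=2

Answer: 2/√(1-4x²)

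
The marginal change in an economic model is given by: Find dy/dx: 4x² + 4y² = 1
Differentiate: 8x+8y·(dy/dx) = 0
dy/dx = -8x/(8y) = -1·(x/y)

Answer: dy/dx = -1·(x/y)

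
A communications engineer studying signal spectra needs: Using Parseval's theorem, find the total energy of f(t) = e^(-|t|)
Parseval's theorem: E=integral |f(t)|^2 dt=(1/2pi) integral |F(omega)|^2 domega
E=integral_{-inf}^{inf} e^(-2|t|) dt=2 * integral_0^inf e^(-2t) dt=2/(2 * 1)=1/1

Answer: 1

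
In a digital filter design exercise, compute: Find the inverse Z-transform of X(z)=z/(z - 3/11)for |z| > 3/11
Standard pair: z/(z-a) <-> a^n * u[n] for causal signals
With a=3/11: x[n]=(3/11)^n * u[n]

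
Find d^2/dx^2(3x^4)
Apply power rule 2 times:
d^1: 12x^3
d^2: 36x^2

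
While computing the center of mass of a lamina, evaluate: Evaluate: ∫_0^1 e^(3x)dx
Antiderivative: (1/3)e^(3x)
Evaluate: (1/3)(e^3 - 1)

Answer: (e^3 - 1)/3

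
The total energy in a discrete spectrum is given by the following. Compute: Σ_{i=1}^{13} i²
Using formula: Σ i^2 = n(n+1)(2n+1)/6 = 13·14·27/6 = 819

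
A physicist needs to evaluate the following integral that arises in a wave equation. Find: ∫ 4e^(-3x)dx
Since d/dx[e^(-3x)] = -3e^(-3x), we get -4/3 e^(-3x) + C

Answer: (-4/3)e^(-3x) + C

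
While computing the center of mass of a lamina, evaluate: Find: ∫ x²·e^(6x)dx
Integration by parts twice:
First: u = x², dv = e^(6x) dx => x²e^(6x)/6 - (2/6)∫ xe^(6x) dx
Second (∫ xe^(6x) dx): xe^(6x)/6 - e^(6x)/36
Combining: e^(6x)(x²/6-2x/36+2/216)+C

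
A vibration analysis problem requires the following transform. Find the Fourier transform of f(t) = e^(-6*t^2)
The Fourier transform of a Gaussian e^(-a*t^2) is sqrt(pi/a)*e^(-omega^2/(4a)).
With a = 6: F(omega) = sqrt(pi/6)*e^(-omega^2/24)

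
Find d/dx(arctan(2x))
d/dx[arctan(u)]=u'/(1 + u²), u=2x, u'=2

Answer: 2/(1 + 4x²)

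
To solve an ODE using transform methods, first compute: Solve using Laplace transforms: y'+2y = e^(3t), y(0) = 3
Take L: sY - 3 + 2Y=1/(s-3)
Y(s + 2)=1/(s-3) + 3
Y=1/((s-3)(s + 2)) + 3/(s + 2)
Partial fractions: 1/((s-3)(s + 2))=(1/5)/(s-3) - (1/5)/(s + 2)
So Y=(1/5)/(s-3) + (14/5)/(s + 2)
Inverse Laplace transform (L^(-1){1/(s-3)}=e^(3t), L^(-1){1/(s + 2)}=e^(-2t)):

Answer: y(t)=(1/5)·e^(3t) + (14/5)·e^(-2t)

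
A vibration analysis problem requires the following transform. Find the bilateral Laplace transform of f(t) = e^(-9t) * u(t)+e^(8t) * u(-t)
For e^(-9t) * u(t): L = 1/(s + 9), Re(s) > -9
For e^(8t) * u(-t): L = -1/(s-8), Re(s) < 8
Combined: F(s) = 1/(s + 9) - 1/(s-8), -9 < Re(s) < 8

Answer: 1/(s + 9) - 1/(s-8), ROC: -9 < Re(s) < 8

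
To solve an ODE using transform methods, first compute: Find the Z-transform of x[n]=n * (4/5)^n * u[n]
Using the property Z{n * a^n * u[n]} = az/(z-a)^2
With a = 4/5: X(z) = (4/5)z/(z - 4/5)^2, |z| > 4/5

Answer: (4/5)z/(z - 4/5)^2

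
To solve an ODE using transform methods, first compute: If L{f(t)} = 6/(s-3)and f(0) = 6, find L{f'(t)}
L{f'(t)} = s·F(s) - f(0) = 6s/(s-3)-6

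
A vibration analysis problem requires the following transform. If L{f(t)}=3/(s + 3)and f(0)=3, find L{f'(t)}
L{f'(t)} = s·F(s) - f(0) = 3s/(s + 3) - 3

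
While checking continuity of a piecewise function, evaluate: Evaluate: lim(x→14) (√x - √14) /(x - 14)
Multiply by conjugate (√x + √14)/(√x + √14):
=(x - 14)/((x - 14)(√x + √14))=1/(√x + √14)
As x → 14: 1/(2√14)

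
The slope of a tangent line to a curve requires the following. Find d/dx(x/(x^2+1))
Quotient rule: (f/g)'=(f'g - fg')/g²
f=x, f'=1
g=x^2+1, g'=2x

Answer: (1·(x^2+1)-2x^2)/(x^2+1)²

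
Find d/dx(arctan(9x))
d/dx[arctan(u)]=u'/(1+u²), u=9x, u'=9

Answer: 9/(1+81x²)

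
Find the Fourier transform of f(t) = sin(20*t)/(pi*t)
sin(W * t)/(pi * t)=(W/pi) * sinc(W * t/pi) is the impulse response of the ideal low-pass filter with cutoff W (here W=20).
Its Fourier transform is a rectangular function:
F(omega)=1 for |omega| < 20, 0 otherwise

Answer: rect(omega/40) [i.e., 1 for |omega| < 20, 0 otherwise]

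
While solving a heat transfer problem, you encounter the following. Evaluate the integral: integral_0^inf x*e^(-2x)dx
This is a Gamma integral. Substitute u = 2x (du = 2 dx):
integral_0^inf x*e^(-2x) dx = (1/2^2) integral_0^inf u^1*e^(-u) du
= Gamma(2)/2^2 = 1!/2^2 = 1/4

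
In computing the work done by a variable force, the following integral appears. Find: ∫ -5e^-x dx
Since d/dx[e^-x]=- e^-x, we get 5e^-x + C

Answer: 5e^-x + C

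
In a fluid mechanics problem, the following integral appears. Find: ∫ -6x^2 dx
Using power rule: ∫ -6x^2 dx = -6/3 x^3+C = -2x^3+C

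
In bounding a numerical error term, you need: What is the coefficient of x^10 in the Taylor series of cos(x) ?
cos(x) = Σ (-1)^k x^(2k)/(2k)!
For x^10: (-1)^5/10! = -1/3628800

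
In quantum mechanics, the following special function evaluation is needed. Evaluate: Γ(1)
Γ(n) = (n-1)! for positive integers
Γ(1) = 0! = 1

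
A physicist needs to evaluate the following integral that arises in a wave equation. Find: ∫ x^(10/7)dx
Power rule: ∫ x^(10/7) dx=x^(17/7)/(17/7) + C

Answer: (7/17)·x^(17/7) + C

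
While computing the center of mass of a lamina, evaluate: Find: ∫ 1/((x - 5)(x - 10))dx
Partial fractions: 1/((x-5)(x-10)) = A/(x-5) + B/(x-10)
A = -1/5, B = 1/5
∫ [-1/5· 1/(x-5) + 1/5· 1/(x-10)] dx
= (1/5)[ln|x-10| - ln|x-5|] + C

Answer: (1/5)·ln|(x-10)/(x-5)| + C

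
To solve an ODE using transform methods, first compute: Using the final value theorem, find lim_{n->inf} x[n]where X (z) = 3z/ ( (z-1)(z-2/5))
Final value theorem: lim x[n]=lim_{z->1} (z-1) * X(z)
(z-1) * X(z)=3z/(z-2/5)
As z->1: 3/(1 - 2/5)=3/(3/5)=5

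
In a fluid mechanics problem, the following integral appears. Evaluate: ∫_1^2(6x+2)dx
Step 1: Find antiderivative F(x)=3x^2 + 2x
Step 2: F(2) - F(1)=16 - (5)=11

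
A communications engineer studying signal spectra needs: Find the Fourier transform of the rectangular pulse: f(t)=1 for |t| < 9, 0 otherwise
F(omega)=integral from -9 to 9 of e^(-j * omega * t) dt
=2 * sin(9 * omega)/omega=18 * sinc(9 * omega/pi)

Answer: 2 * sin(9 * omega)/omega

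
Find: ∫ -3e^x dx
Since d/dx[e^x]=+e^x, we get -3e^x+C

Answer: -3e^x+C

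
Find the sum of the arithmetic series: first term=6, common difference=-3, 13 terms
Last term: a_n=6+(13-1)·-3=-30
Sum=n(a_1+a_n)/2=13(6+(-30))/2=-156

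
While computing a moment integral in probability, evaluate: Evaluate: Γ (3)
Γ(n) = (n-1)! for positive integers
Γ(3) = 2! = 2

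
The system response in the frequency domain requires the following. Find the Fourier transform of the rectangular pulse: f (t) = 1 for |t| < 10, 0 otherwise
F(omega)=integral from -10 to 10 of e^(-j * omega * t) dt
=2 * sin(10 * omega)/omega=20 * sinc(10 * omega/pi)

Answer: 2 * sin(10 * omega)/omega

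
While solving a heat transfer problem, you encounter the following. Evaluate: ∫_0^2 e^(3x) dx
Antiderivative: (1/3)e^(3x)
Evaluate: (1/3)(e^6 - 1)

Answer: (e^6 - 1)/3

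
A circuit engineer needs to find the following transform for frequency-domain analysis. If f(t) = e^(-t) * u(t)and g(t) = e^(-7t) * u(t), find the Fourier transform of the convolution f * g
By the convolution theorem: F{f * g} = F(omega) * G(omega)
F(omega) = 1/(1+j * omega), G(omega) = 1/(7+j * omega)
F{f * g} = 1/((1+j * omega)(7+j * omega))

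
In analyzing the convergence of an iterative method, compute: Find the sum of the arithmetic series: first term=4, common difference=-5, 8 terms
Last term: a_n = 4+(8-1)·-5 = -31
Sum = n(a_1+a_n)/2 = 8(4+(-31))/2 = -108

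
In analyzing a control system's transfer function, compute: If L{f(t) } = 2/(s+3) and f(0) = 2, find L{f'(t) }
L{f'(t)}=s·F(s) - f(0)=2s/(s + 3) - 2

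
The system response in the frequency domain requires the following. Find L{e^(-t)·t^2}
First shifting: L{e^(at)f(t)}=F(s-a)
L{t^2}=2/s^3
Shift s → s+1: 2/(s+1)^3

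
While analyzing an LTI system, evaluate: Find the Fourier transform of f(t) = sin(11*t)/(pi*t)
sin(W * t)/(pi * t) = (W/pi) * sinc(W * t/pi) is the impulse response of the ideal low-pass filter with cutoff W (here W = 11).
Its Fourier transform is a rectangular function:
F(omega) = 1 for |omega| < 11, 0 otherwise

Answer: rect(omega/22) [i.e., 1 for |omega| < 11, 0 otherwise]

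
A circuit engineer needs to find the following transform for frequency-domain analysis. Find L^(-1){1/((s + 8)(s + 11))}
Partial fractions: 1/((s + 8)(s + 11)) = A/(s + 8) + B/(s + 11)
Cover-up: A = 1/(s + 11)|_{s = -8} = 1/3; B = 1/(s + 8)|_{s = -11} = -1/3
L^(-1) = (1/3)e^(-8t) - (1/3)e^(-11t)

Answer: (1/3)(e^(-8t) - e^(-11t))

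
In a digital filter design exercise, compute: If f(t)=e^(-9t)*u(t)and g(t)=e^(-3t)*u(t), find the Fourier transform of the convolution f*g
By the convolution theorem: F{f * g}=F(omega) * G(omega)
F(omega)=1/(9 + j * omega), G(omega)=1/(3 + j * omega)
F{f * g}=1/((9 + j * omega)(3 + j * omega))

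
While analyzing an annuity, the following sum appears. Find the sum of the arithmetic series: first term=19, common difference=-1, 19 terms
Last term: a_n = 19+(19-1)·-1 = 1
Sum = n(a_1+a_n)/2 = 19(19+1)/2 = 190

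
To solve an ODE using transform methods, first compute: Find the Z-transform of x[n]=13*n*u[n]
Z{n*u[n]} = z/(z-1)^2
By linearity: Z{13*n*u[n]} = 13z/(z-1)^2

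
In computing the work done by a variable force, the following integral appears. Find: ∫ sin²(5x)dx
Using identity sin²(u)=(1 - cos(2u))/2:
∫ (1 - cos(10x))/2 dx=x/2 - sin(10x)/20 + C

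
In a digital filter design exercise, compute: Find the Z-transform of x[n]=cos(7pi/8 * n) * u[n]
Z{cos(w0 * n) * u[n]}=z(z - cos(w0))/(z^2 - 2z * cos(w0) + 1)
With w0=7pi/8: X(z)=z(z - cos(7pi/8))/(z^2 - 2z * cos(7pi/8) + 1)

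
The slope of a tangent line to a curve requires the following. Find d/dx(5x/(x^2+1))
Quotient rule: (f/g)' = (f'g - fg')/g²
f = 5x, f' = 5
g = x^2+1, g' = 2x

Answer: (5·(x^2+1)-10x^2)/(x^2+1)²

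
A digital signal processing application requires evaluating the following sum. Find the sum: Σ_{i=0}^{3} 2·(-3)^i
Geometric series: S = a(1 - r^n)/(1 - r)
a = 2, r = -3, n = 4
S = 2(1 - 81)/4 = -40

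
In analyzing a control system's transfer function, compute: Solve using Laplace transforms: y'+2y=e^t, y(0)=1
Take L: sY - 1 + 2Y = 1/(s-1)
Y(s + 2) = 1/(s-1) + 1
Y = 1/((s-1)(s + 2)) + 1/(s + 2)
Partial fractions: 1/((s-1)(s + 2)) = (1/3)/(s-1) - (1/3)/(s + 2)
So Y = (1/3)/(s-1) + (2/3)/(s + 2)
Inverse Laplace transform (L^(-1){1/(s-1)} = e^t, L^(-1){1/(s + 2)} = e^(-2t)):

Answer: y(t) = (1/3)·e^t + (2/3)·e^(-2t)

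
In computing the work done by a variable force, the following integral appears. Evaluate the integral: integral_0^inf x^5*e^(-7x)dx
This is a Gamma integral. Substitute u=7x (du=7 dx):
integral_0^inf x^5 * e^(-7x) dx=(1/7^6) integral_0^inf u^5 * e^(-u) du
=Gamma(6)/7^6=5!/7^6=120/117649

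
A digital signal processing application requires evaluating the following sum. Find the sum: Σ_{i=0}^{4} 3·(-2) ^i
Geometric series: S=a(1 - r^n)/(1 - r)
a=3, r=-2, n=5
S=3(1+32)/3=33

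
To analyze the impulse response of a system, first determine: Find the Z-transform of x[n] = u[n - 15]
Using the time-shift property: Z{u[n-15]} = z^(-15) * z/(z-1)
= z^(-14)/(z-1)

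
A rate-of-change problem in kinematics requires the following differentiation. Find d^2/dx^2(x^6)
Apply power rule 2 times:
d^1: 6x^5
d^2: 30x^4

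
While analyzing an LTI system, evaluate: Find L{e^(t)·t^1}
First shifting: L{e^(at)f(t)} = F(s-a)
L{t^1} = 1/s^2
Shift s → s-1: 1/(s-1)^2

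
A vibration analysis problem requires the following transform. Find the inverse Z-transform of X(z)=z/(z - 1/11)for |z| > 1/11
Standard pair: z/(z-a) <-> a^n * u[n] for causal signals
With a=1/11: x[n]=(1/11)^n * u[n]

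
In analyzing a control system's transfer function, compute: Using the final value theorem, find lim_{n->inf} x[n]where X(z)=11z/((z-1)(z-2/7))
Final value theorem: lim x[n] = lim_{z->1} (z-1) * X(z)
(z-1) * X(z) = 11z/(z-2/7)
As z->1: 11/(1 - 2/7) = 11/(5/7) = 77/5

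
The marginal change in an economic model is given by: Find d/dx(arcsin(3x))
d/dx[arcsin(u)] = u'/√(1-u²), u = 3x, u' = 3

Answer: 3/√(1-9x²)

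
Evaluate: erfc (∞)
erfc(x)=1 - erf(x); erfc(∞)=1 - erf(∞)=1-1=0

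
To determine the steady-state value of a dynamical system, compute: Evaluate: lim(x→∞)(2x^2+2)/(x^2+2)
Divide numerator and denominator by x^2:
lim (2 + 2/x^2)/(1 + 2/x^2)=2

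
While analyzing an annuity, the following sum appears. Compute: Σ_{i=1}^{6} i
Using formula: Σ i^1=n(n+1)/2=6·7/2=21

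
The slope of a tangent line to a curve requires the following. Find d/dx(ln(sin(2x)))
Chain rule: d/dx[ln(u)]=u'/u where u=sin(2x)
u'=2cos(2x)

Answer: (2cos(2x))/(sin(2x))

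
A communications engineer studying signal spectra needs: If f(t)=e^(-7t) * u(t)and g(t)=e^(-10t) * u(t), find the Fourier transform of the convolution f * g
By the convolution theorem: F{f * g}=F(omega) * G(omega)
F(omega)=1/(7+j * omega), G(omega)=1/(10+j * omega)
F{f * g}=1/((7+j * omega)(10+j * omega))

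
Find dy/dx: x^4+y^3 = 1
Differentiate: 4x^3 + 3y^2·(dy/dx)=0
dy/dx=-4x^3/(3y^2)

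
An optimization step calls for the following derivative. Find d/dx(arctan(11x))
d/dx[arctan(u)]=u'/(1 + u²), u=11x, u'=11

Answer: 11/(1 + 121x²)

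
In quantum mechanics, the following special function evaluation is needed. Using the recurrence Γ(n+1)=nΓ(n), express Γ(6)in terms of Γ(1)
Γ(6)=5Γ(5)=5·4Γ(4)=...=5!·Γ(1)=120·Γ(1)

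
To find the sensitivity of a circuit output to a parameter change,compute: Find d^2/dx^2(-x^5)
Apply power rule 2 times:
d^1: -5x^4
d^2: -20x^3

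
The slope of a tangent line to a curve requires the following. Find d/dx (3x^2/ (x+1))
Quotient rule: (f/g)' = (f'g - fg')/g²
f = 3x^2, f' = 6x
g = x + 1, g' = 1

Answer: (6x·(x + 1) - 3x^2)/(x + 1)²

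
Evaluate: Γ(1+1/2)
Γ(n + 1/2) = (2n)!√π/(4^n·n!)
= 2√π/(4·1) = (1/2)·√π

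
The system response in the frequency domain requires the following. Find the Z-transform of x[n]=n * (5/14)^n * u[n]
Using the property Z{n*a^n*u[n]}=az/(z-a)^2
With a=5/14: X(z)=(5/14)z/(z - 5/14)^2, |z| > 5/14

Answer: (5/14)z/(z - 5/14)^2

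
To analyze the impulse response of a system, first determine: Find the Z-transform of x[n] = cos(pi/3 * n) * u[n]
Z{cos(w0 * n) * u[n]}=z(z - cos(w0))/(z^2-2z * cos(w0)+1)
With w0=pi/3: X(z)=z(z - cos(pi/3))/(z^2-2z * cos(pi/3)+1)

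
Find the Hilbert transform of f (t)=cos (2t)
The Hilbert transform shifts each frequency component by -pi/2.
H{cos(wt)}=sin(wt)
With w=2: H{cos(2t)}=sin(2t)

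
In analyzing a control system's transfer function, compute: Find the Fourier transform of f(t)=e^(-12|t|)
Using the standard pair: F{e^(-a|t|)} = 2a/(a^2 + omega^2)
With a = 12: F(omega) = 24/(144 + omega^2)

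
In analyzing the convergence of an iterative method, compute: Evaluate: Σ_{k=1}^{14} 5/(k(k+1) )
Partial fractions: 5/(k(k+1)) = 5/k - 5/(k+1)
Telescoping sum: 5(1-1/15) = 5·14/15

Answer: 14/3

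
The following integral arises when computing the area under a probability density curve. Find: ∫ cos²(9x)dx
Using identity cos²(u)=(1 + cos(2u))/2:
∫ (1 + cos(18x))/2 dx=x/2 + sin(18x)/36 + C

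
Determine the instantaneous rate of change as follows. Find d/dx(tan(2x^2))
Chain rule: d/dx[tan(u)]=sec²(u)·u' where u=2x^2
u'=4x

Answer: 4x·sec²(2x^2)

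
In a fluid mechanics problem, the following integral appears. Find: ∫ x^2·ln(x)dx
By parts: u=ln(x), dv=x^2 dx
du=1/x dx, v=x^3/3
=x^3·ln(x)/3 - ∫ x^2/3 dx
=x^3·ln(x)/3 - x^3/9+C

Answer: x^3(ln(x)/3-1/9)+C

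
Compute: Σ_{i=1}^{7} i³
Using formula: Σ i^3=[n(n+1)/2]²=[7·8/2]²=784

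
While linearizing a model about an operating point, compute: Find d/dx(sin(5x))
Chain rule: d/dx[sin(u)]=cos(u)·u' where u=5x
u'=5

Answer: 5·cos(5x)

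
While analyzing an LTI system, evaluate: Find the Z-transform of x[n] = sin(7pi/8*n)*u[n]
Z{sin(w0 * n) * u[n]} = z * sin(w0)/(z^2-2z * cos(w0)+1)
With w0 = 7pi/8: X(z) = z * sin(7pi/8)/(z^2-2z * cos(7pi/8)+1)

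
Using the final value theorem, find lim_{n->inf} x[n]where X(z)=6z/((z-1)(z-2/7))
Final value theorem: lim x[n] = lim_{z->1} (z-1) * X(z)
(z-1) * X(z) = 6z/(z-2/7)
As z->1: 6/(1 - 2/7) = 6/(5/7) = 42/5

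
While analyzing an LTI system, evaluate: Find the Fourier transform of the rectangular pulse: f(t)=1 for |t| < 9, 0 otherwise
F(omega) = integral from -9 to 9 of e^(-j * omega * t) dt
= 2 * sin(9 * omega)/omega = 18 * sinc(9 * omega/pi)

Answer: 2 * sin(9 * omega)/omega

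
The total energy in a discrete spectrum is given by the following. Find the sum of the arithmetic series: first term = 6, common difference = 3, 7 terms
Last term: a_n = 6+(7-1)·3 = 24
Sum = n(a_1+a_n)/2 = 7(6+24)/2 = 105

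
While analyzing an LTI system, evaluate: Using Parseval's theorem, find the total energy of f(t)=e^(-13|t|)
Parseval's theorem: E = integral |f(t)|^2 dt = (1/2pi) integral |F(omega)|^2 domega
E = integral_{-inf}^{inf} e^(-26|t|) dt = 2*integral_0^inf e^(-26t) dt = 2/(2*13) = 1/13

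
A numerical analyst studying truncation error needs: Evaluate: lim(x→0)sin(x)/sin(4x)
sin(u) ≈ u for small u:
sin(x)/sin(4x) ≈ x/(4x) = 1/4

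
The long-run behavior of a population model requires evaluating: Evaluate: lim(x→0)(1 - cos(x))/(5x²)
Using 1-cos(u) ≈ u²/2 for small u:
(1-cos(x)) ≈ (x)²/2 = 1x²/2
So limit = 1/(2·5) = 1/10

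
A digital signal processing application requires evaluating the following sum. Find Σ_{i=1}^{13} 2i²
= 2·n(n + 1)(2n + 1)/6 = 2·13·14·27/6 = 1638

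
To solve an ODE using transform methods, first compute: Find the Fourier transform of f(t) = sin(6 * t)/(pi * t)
sin(W*t)/(pi*t) = (W/pi)*sinc(W*t/pi) is the impulse response of the ideal low-pass filter with cutoff W (here W = 6).
Its Fourier transform is a rectangular function:
F(omega) = 1 for |omega| < 6, 0 otherwise

Answer: rect(omega/12) [i.e., 1 for |omega| < 6, 0 otherwise]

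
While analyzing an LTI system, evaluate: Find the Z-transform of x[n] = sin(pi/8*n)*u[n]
Z{sin(w0*n)*u[n]} = z*sin(w0)/(z^2-2z*cos(w0)+1)
With w0 = pi/8: X(z) = z*sin(pi/8)/(z^2-2z*cos(pi/8)+1)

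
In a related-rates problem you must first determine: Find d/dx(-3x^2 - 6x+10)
Power rule: d/dx(ax^n) = n·a·x^(n-1)
Term by term: -6·x - 6

Answer: -6x - 6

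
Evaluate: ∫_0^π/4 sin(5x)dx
Antiderivative: -cos(5x)/5
Evaluate at bounds: [-cos(5·π/4)/5] - [-cos(5·0)/5]
= (-(-√2/2)+(1))/5 = 1/5+√2/10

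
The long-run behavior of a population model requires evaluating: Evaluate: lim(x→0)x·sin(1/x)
Squeeze theorem: -|x| ≤ x·sin(1/x) ≤ |x|
Since x → 0 as x → 0, by squeeze theorem the limit is 0

Answer: 0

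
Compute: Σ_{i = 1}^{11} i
Using formula: Σ i^1 = n(n+1)/2 = 11·12/2 = 66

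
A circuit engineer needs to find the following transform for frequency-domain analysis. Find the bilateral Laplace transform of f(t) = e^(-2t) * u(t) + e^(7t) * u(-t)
For e^(-2t) * u(t): L=1/(s + 2), Re(s) > -2
For e^(7t) * u(-t): L=-1/(s-7), Re(s) < 7
Combined: F(s)=1/(s + 2) - 1/(s-7), -2 < Re(s) < 7

Answer: 1/(s + 2) - 1/(s-7), ROC: -2 < Re(s) < 7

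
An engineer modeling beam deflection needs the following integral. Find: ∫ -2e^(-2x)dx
Since d/dx[e^(-2x)]=-2e^(-2x), we get 1 e^(-2x) + C

Answer: e^(-2x) + C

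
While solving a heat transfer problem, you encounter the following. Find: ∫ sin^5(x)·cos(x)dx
Let u=sin(x), du=cos(x) dx
∫ u^5 du=u^6/6 + C

Answer: sin^6(x)/6 + C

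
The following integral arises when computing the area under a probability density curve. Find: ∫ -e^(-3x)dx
Since d/dx[e^(-3x)] = -3e^(-3x), we get 1/3 e^(-3x) + C

Answer: (1/3)e^(-3x) + C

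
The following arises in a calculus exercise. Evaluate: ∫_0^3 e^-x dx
Antiderivative: -e^-x
Evaluate: -(e^-3-1)

Answer: (e^-3-1)/(-1)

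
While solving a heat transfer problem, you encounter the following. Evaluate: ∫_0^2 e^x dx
Antiderivative: e^x
Evaluate: (e^2-1)

Answer: e^2-1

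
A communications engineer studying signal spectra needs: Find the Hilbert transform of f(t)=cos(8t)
The Hilbert transform shifts each frequency component by -pi/2.
H{cos(wt)}=sin(wt)
With w=8: H{cos(8t)}=sin(8t)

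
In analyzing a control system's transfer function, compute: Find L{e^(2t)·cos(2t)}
First shifting: L{e^(at)f(t)} = F(s-a)
L{cos(2t)} = s/(s² + 4)
Shift: (s-2)/((s-2)² + 4)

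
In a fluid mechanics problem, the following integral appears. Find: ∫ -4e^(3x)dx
Since d/dx[e^(3x)]=3e^(3x), we get -4/3 e^(3x) + C

Answer: (-4/3)e^(3x) + C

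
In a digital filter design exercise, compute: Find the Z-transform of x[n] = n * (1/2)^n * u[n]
Using the property Z{n * a^n * u[n]} = az/(z-a)^2
With a = 1/2: X(z) = (1/2)z/(z - 1/2)^2, |z| > 1/2

Answer: (1/2)z/(z - 1/2)^2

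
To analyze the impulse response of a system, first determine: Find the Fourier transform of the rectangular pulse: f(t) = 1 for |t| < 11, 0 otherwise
F(omega)=integral from -11 to 11 of e^(-j * omega * t) dt
=2 * sin(11 * omega)/omega=22 * sinc(11 * omega/pi)

Answer: 2 * sin(11 * omega)/omega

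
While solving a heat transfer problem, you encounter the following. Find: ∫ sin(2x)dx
Using substitution u=2x: ∫ sin(u) du/2=-cos(u)/2 + C

Answer: (-1/2)cos(2x) + C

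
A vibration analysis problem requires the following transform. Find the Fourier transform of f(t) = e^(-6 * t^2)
The Fourier transform of a Gaussian e^(-a * t^2) is sqrt(pi/a) * e^(-omega^2/(4a)).
With a = 6: F(omega) = sqrt(pi/6) * e^(-omega^2/24)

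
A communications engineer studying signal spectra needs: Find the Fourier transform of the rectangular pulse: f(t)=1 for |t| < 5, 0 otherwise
F(omega)=integral from -5 to 5 of e^(-j*omega*t) dt
=2*sin(5*omega)/omega=10*sinc(5*omega/pi)

Answer: 2*sin(5*omega)/omega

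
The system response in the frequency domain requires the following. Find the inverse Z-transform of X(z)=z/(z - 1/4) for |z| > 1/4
Standard pair: z/(z-a) <-> a^n*u[n] for causal signals
With a=1/4: x[n]=(1/4)^n*u[n]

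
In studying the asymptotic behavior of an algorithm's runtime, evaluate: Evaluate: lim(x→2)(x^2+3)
Polynomial is continuous, so substitute x = 2:
1·2^2 + 3 = 7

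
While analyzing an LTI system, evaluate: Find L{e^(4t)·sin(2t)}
First shifting: L{e^(at)f(t)} = F(s-a)
L{sin(2t)} = 2/(s² + 4)
Shift: 2/((s-4)² + 4)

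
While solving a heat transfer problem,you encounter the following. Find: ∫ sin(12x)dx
Using substitution u = 12x: ∫ sin(u) du/12 = -cos(u)/12+C

Answer: (-1/12)cos(12x)+C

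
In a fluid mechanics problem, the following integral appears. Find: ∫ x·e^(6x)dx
Integration by parts: u=x, dv=e^(6x) dx
du=dx, v=e^(6x)/6
=x·e^(6x)/6 - ∫ e^(6x)/6 dx
=x·e^(6x)/6 - e^(6x)/36 + C

Answer: e^(6x)(x/6 - 1/36) + C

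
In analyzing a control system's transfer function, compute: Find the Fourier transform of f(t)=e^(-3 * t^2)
The Fourier transform of a Gaussian e^(-a*t^2) is sqrt(pi/a)*e^(-omega^2/(4a)).
With a = 3: F(omega) = sqrt(pi/3)*e^(-omega^2/12)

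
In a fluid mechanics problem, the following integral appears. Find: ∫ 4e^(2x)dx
Since d/dx[e^(2x)] = 2e^(2x), we get 2 e^(2x) + C

Answer: 2e^(2x) + C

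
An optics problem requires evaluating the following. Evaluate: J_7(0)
J_n(0)=0 for all n > 0 (Bessel function of first kind)
J_7(0)=0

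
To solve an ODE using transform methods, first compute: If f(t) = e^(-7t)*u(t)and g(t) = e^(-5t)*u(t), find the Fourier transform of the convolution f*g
By the convolution theorem: F{f*g} = F(omega)*G(omega)
F(omega) = 1/(7+j*omega), G(omega) = 1/(5+j*omega)
F{f*g} = 1/((7+j*omega)(5+j*omega))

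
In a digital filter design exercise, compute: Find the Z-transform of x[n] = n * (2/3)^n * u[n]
Using the property Z{n * a^n * u[n]} = az/(z-a)^2
With a = 2/3: X(z) = (2/3)z/(z - 2/3)^2, |z| > 2/3

Answer: (2/3)z/(z - 2/3)^2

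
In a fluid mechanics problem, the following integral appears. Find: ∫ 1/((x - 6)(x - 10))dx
Partial fractions: 1/((x-6)(x-10))=A/(x-6)+B/(x-10)
A=-1/4, B=1/4
∫ [-1/4· 1/(x-6)+1/4· 1/(x-10)] dx
=(1/4)[ln|x-10| - ln|x-6|]+C

Answer: (1/4)·ln|(x-10)/(x-6)|+C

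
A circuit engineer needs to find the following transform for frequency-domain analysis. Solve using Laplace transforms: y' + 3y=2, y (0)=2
Take L of both sides: sY(s)-2+3Y(s) = 2/s
Y(s)(s+3) = 2/s+2
Y(s) = 2/(s(s+3))+2/(s+3)
Partial fractions: 2/(s(s+3)) = (2/3)/s - (2/3)/(s+3)
So Y(s) = (2/3)/s+(4/3)/(s+3)
Inverse transform (L^(-1){1/s} = 1, L^(-1){1/(s+3)} = e^(-3t)):

Answer: y(t) = 2/3+(4/3)·e^(-3t)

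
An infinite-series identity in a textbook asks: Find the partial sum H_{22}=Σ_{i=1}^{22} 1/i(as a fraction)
H_22 = 1+1/2+1/3+...+1/22
= 19093197/5173168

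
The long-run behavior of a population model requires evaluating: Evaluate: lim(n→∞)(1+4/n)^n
This is the definition of e^4: lim(1+4/n)^n=e^4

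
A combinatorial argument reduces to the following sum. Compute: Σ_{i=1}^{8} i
Using formula: Σ i^1 = n(n+1)/2 = 8·9/2 = 36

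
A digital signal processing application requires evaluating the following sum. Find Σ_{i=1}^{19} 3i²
=3·n(n+1)(2n+1)/6=3·19·20·39/6=7410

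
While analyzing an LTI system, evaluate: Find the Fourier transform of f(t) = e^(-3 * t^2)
The Fourier transform of a Gaussian e^(-a * t^2) is sqrt(pi/a) * e^(-omega^2/(4a)).
With a = 3: F(omega) = sqrt(pi/3) * e^(-omega^2/12)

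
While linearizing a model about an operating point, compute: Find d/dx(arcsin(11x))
d/dx[arcsin(u)]=u'/√(1-u²), u=11x, u'=11

Answer: 11/√(1-121x²)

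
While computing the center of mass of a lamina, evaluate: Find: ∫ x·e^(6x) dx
Integration by parts: u=x, dv=e^(6x) dx
du=dx, v=e^(6x)/6
=x·e^(6x)/6 - ∫ e^(6x)/6 dx
=x·e^(6x)/6 - e^(6x)/36+C

Answer: e^(6x)(x/6-1/36)+C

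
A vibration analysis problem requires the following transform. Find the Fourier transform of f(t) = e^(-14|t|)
Using the standard pair: F{e^(-a|t|)}=2a/(a^2 + omega^2)
With a=14: F(omega)=28/(196 + omega^2)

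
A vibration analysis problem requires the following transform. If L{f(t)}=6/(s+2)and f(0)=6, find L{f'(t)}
L{f'(t)}=s·F(s) - f(0)=6s/(s+2)-6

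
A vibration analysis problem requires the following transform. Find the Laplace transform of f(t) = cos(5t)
L{cos(wt)}=s/(s²+w²)
L{cos(5t)}=s/(s²+25)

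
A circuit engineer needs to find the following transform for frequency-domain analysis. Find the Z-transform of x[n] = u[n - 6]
Using the time-shift property: Z{u[n-6]}=z^(-6) * z/(z-1)
=z^(-5)/(z-1)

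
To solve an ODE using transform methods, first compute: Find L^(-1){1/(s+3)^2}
L^(-1){1/(s-a)^n} = t^(n-1)·e^(at)/(n-1)!
Here a = -3, n = 2: t^1·e^(-3t)/1

Answer: t·e^(-3t)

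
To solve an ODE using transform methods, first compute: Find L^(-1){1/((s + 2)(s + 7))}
Partial fractions: 1/((s+2)(s+7)) = A/(s+2)+B/(s+7)
Cover-up: A = 1/(s+7)|_{s = -2} = 1/5; B = 1/(s+2)|_{s = -7} = -1/5
L^(-1) = (1/5)e^(-2t) - (1/5)e^(-7t)

Answer: (1/5)(e^(-2t) - e^(-7t))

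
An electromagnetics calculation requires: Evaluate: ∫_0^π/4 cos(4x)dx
Antiderivative: sin(4x)/4
Evaluate at bounds: [sin(4·π/4)/4] - [sin(4·0)/4]
= ((0) - (0))/4 = 0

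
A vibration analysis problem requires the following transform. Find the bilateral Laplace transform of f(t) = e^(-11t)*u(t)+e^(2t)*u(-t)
For e^(-11t) * u(t): L = 1/(s+11), Re(s) > -11
For e^(2t) * u(-t): L = -1/(s-2), Re(s) < 2
Combined: F(s) = 1/(s+11)-1/(s-2), -11 < Re(s) < 2

Answer: 1/(s+11)-1/(s-2), ROC: -11 < Re(s) < 2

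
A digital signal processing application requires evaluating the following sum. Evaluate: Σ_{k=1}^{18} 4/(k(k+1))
Partial fractions: 4/(k(k + 1))=4/k - 4/(k + 1)
Telescoping sum: 4(1 - 1/19)=4·18/19

Answer: 72/19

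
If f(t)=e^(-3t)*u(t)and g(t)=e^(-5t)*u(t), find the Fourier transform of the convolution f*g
By the convolution theorem: F{f * g}=F(omega) * G(omega)
F(omega)=1/(3+j * omega), G(omega)=1/(5+j * omega)
F{f * g}=1/((3+j * omega)(5+j * omega))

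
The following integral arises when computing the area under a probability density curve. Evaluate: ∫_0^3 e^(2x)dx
Antiderivative: (1/2)e^(2x)
Evaluate: (1/2)(e^6 - 1)

Answer: (e^6 - 1)/2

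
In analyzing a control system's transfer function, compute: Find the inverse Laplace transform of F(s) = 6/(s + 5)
L^(-1){6/(s-a)}=c·e^(at)
Here a=-5, c=6

Answer: 6e^(-5t)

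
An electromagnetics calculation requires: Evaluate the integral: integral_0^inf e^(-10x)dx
integral_0^inf e^(-10x) dx=[-1/10 * e^(-10x)]_0^inf
=0 - (-1/10)=1/10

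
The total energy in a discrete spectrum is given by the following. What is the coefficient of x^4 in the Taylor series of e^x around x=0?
Taylor series of e^x = Σ x^n/n!
Coefficient of x^4 = 1/4! = 1/24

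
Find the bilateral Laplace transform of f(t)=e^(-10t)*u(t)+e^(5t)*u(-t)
For e^(-10t) * u(t): L = 1/(s + 10), Re(s) > -10
For e^(5t) * u(-t): L = -1/(s-5), Re(s) < 5
Combined: F(s) = 1/(s + 10) - 1/(s-5), -10 < Re(s) < 5

Answer: 1/(s + 10) - 1/(s-5), ROC: -10 < Re(s) < 5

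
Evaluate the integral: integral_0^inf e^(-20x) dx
integral_0^inf e^(-20x) dx = [-1/20 * e^(-20x)]_0^inf
= 0 - (-1/20) = 1/20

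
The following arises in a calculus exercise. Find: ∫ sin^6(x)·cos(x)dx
Let u = sin(x), du = cos(x) dx
∫ u^6 du = u^7/7 + C

Answer: sin^7(x)/7 + C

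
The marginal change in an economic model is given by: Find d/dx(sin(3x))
Chain rule: d/dx[sin(u)] = cos(u)·u' where u = 3x
u' = 3

Answer: 3·cos(3x)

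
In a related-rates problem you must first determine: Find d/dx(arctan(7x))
d/dx[arctan(u)] = u'/(1 + u²), u = 7x, u' = 7

Answer: 7/(1 + 49x²)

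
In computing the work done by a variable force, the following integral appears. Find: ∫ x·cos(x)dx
By parts: u=x, dv=cos(x) dx
du=dx, v=sin(x)
=x·sin(x) + cos(x) + C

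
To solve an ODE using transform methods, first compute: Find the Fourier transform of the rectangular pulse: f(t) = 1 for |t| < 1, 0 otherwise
F(omega) = integral from -1 to 1 of e^(-j*omega*t) dt
= 2*sin(1*omega)/omega = 2*sinc(1*omega/pi)

Answer: 2*sin(1*omega)/omega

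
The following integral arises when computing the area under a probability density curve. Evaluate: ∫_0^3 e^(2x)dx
Antiderivative: (1/2)e^(2x)
Evaluate: (1/2)(e^6-1)

Answer: (e^6-1)/2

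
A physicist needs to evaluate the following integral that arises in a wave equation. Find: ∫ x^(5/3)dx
Power rule: ∫ x^(5/3) dx=x^(8/3)/(8/3) + C

Answer: (3/8)·x^(8/3) + C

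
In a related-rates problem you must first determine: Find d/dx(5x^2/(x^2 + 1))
Quotient rule: (f/g)' = (f'g - fg')/g²
f = 5x^2, f' = 10x
g = x^2 + 1, g' = 2x

Answer: (10x·(x^2 + 1) - 10x^3)/(x^2 + 1)²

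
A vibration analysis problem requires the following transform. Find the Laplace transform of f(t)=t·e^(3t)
L{t·e^(at)} = 1/(s-a)²
L{t·e^(3t)} = 1/(s-3)²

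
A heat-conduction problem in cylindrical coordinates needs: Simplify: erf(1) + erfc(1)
By definition erfc(x)=1 - erf(x)
erf(1) + erfc(1)=erf(1) + 1 - erf(1)=1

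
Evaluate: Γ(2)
Γ(n)=(n-1)! for positive integers
Γ(2)=1!=1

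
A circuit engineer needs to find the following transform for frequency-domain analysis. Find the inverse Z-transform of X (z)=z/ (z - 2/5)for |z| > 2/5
Standard pair: z/(z-a) <-> a^n*u[n] for causal signals
With a=2/5: x[n]=(2/5)^n*u[n]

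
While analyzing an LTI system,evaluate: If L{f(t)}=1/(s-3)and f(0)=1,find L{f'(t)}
L{f'(t)} = s·F(s) - f(0) = s/(s-3) - 1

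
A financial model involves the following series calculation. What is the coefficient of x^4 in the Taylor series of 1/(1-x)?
1/(1-x) = Σ x^n for |x|<1
All coefficients are 1

Answer: 1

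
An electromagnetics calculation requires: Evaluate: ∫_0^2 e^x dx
Antiderivative: e^x
Evaluate: (e^2-1)

Answer: e^2-1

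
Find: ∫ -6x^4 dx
Using power rule: ∫ -6x^4 dx = -6/5 x^5+C = (-6/5)x^5+C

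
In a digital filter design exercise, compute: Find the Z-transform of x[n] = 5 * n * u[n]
Z{n*u[n]} = z/(z-1)^2
By linearity: Z{5*n*u[n]} = 5z/(z-1)^2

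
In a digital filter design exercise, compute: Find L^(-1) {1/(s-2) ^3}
L^(-1){1/(s-a)^n}=t^(n-1)·e^(at)/(n-1)!
Here a=2, n=3: t^2·e^(2t)/2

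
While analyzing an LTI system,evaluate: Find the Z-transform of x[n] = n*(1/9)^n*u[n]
Using the property Z{n * a^n * u[n]}=az/(z-a)^2
With a=1/9: X(z)=(1/9)z/(z - 1/9)^2, |z| > 1/9

Answer: (1/9)z/(z - 1/9)^2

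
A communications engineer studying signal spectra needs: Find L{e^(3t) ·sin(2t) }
First shifting: L{e^(at)f(t)} = F(s-a)
L{sin(2t)} = 2/(s² + 4)
Shift: 2/((s-3)² + 4)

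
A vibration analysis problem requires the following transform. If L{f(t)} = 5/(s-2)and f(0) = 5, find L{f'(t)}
L{f'(t)} = s·F(s) - f(0) = 5s/(s-2)-5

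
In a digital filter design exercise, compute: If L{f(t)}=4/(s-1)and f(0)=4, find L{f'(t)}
L{f'(t)}=s·F(s) - f(0)=4s/(s-1) - 4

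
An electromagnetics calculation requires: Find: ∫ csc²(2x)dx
Since d/dx[-cot(2x)]=2csc²(2x), integral=-cot(2x)/2+C

Answer: (-1/2)cot(2x)+C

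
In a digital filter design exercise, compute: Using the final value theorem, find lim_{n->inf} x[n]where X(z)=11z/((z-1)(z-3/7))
Final value theorem: lim x[n] = lim_{z->1} (z-1)*X(z)
(z-1)*X(z) = 11z/(z-3/7)
As z->1: 11/(1-3/7) = 11/(4/7) = 77/4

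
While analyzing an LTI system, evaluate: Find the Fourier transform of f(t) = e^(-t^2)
The Fourier transform of a Gaussian e^(-t^2) is sqrt(pi) * e^(-omega^2/4).
With a = 1: F(omega) = sqrt(pi) * e^(-omega^2/4)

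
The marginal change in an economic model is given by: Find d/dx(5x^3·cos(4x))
Product rule: (fg)' = f'g+fg'
f = 5x^3, f' = 15x^2
g = cos(4x), g' = -4·sin(4x)

Answer: 15x^2·cos(4x)-20x^3·sin(4x)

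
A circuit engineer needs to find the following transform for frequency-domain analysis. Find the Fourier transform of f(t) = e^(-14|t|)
Using the standard pair: F{e^(-a|t|)}=2a/(a^2+omega^2)
With a=14: F(omega)=28/(196+omega^2)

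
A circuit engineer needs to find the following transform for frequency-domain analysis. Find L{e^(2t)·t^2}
First shifting: L{e^(at)f(t)} = F(s-a)
L{t^2} = 2/s^3
Shift s → s-2: 2/(s-2)^3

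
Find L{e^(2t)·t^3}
First shifting: L{e^(at)f(t)}=F(s-a)
L{t^3}=6/s^4
Shift s → s-2: 6/(s-2)^4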